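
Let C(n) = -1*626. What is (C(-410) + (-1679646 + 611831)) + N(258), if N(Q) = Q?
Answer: -1068183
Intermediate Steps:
C(n) = -626
(C(-410) + (-1679646 + 611831)) + N(258) = (-626 + (-1679646 + 611831)) + 258 = (-626 - 1067815) + 258 = -1068441 + 258 = -1068183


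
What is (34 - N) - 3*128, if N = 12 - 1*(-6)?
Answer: -368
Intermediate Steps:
N = 18 (N = 12 + 6 = 18)
(34 - N) - 3*128 = (34 - 1*18) - 3*128 = (34 - 18) - 384 = 16 - 384 = -368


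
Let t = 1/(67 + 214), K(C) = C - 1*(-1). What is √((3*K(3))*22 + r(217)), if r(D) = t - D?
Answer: 2*√927862/281 ≈ 6.8559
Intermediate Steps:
K(C) = 1 + C (K(C) = C + 1 = 1 + C)
t = 1/281 ≈ 0.0035587
r(D) = 1/281 - D
√((3*K(3))*22 + r(217)) = √((3*(1 + 3))*22 + (1/281 - 1*217)) = √((3*4)*22 + (1/281 - 217)) = √(12*22 - 60976/281) = √(264 - 60976/281) = √(13208/281) = 2*√927862/281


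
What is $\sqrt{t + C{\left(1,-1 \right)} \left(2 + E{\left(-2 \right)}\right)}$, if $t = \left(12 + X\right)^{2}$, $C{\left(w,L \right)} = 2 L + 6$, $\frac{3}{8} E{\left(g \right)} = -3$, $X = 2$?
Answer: $2 \sqrt{43} \approx 13.115$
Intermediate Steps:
$E{\left(g \right)} = -8$ ($E{\left(g \right)} = \frac{8}{3} \left(-3\right) = -8$)
$C{\left(w,L \right)} = 6 + 2 L$
$t = 196$ ($t = \left(12 + 2\right)^{2} = 14^{2} = 196$)
$\sqrt{t + C{\left(1,-1 \right)} \left(2 + E{\left(-2 \right)}\right)} = \sqrt{196 + \left(6 + 2 \left(-1\right)\right) \left(2 - 8\right)} = \sqrt{196 + \left(6 - 2\right) \left(-6\right)} = \sqrt{196 + 4 \left(-6\right)} = \sqrt{196 - 24} = \sqrt{172} = 2 \sqrt{43}$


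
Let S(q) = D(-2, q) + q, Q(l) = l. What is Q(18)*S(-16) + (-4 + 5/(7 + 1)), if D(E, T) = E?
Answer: -2619/8 ≈ -327.38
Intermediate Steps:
S(q) = -2 + q
Q(18)*S(-16) + (-4 + 5/(7 + 1)) = 18*(-2 - 16) + (-4 + 5/(7 + 1)) = 18*(-18) + (-4 + 5/8) = -324 + (-4 + 5*(⅛)) = -324 + (-4 + 5/8) = -324 - 27/8 = -2619/8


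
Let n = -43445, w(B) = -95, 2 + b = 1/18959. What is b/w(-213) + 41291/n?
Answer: -14544424498/15649801345 ≈ -0.92937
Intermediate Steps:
b = -37917/18959 (b = -2 + 1/18959 = -37917/18959 ≈ -1.9999)
b/w(-213) + 41291/n = -37917/18959/(-95) + 41291/(-43445) = -37917/18959*(-1/95) + 41291*(-1/43445) = 37917/1801105 - 41291/43445 = -14544424498/15649801345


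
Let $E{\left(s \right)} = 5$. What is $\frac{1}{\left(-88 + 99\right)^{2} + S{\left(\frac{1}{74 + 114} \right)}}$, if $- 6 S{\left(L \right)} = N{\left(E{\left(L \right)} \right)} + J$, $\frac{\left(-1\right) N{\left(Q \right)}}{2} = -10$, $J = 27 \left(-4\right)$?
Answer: $\frac{3}{407} \approx 0.007371$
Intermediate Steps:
$J = -108$
$N{\left(Q \right)} = 20$ ($N{\left(Q \right)} = \left(-2\right) \left(-10\right) = 20$)
$S{\left(L \right)} = \frac{44}{3}$ ($S{\left(L \right)} = - \frac{20 - 108}{6} = \left(- \frac{1}{6}\right) \left(-88\right) = \frac{44}{3}$)
$\frac{1}{\left(-88 + 99\right)^{2} + S{\left(\frac{1}{74 + 114} \right)}} = \frac{1}{\left(-88 + 99\right)^{2} + \frac{44}{3}} = \frac{1}{11^{2} + \frac{44}{3}} = \frac{1}{121 + \frac{44}{3}} = \frac{1}{\frac{407}{3}} = \frac{3}{407}$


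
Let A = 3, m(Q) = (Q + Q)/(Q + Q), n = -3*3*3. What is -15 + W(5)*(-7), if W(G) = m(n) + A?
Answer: -43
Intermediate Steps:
n = -27 (n = -9*3 = -27)
m(Q) = 1 (m(Q) = (2*Q)/((2*Q)) = (2*Q)*(1/(2*Q)) = 1)
W(G) = 4 (W(G) = 1 + 3 = 4)
-15 + W(5)*(-7) = -15 + 4*(-7) = -15 - 28 = -43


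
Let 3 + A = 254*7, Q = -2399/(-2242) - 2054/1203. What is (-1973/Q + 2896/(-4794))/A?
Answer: 12752977531598/7314088406925 ≈ 1.7436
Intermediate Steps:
Q = -1719071/2697126 (Q = -2399*(-1/2242) - 2054*1/1203 = 2399/2242 - 2054/1203 = -1719071/2697126 ≈ -0.63737)
A = 1775 (A = -3 + 254*7 = -3 + 1778 = 1775)
(-1973/Q + 2896/(-4794))/A = (-1973/(-1719071/2697126) + 2896/(-4794))/1775 = (-1973*(-2697126/1719071) + 2896*(-1/4794))*(1/1775) = (5321429598/1719071 - 1448/2397)*(1/1775) = (12752977531598/4120613187)*(1/1775) = 12752977531598/7314088406925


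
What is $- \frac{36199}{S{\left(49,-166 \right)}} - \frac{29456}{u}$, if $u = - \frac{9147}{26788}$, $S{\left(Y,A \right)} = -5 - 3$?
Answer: $\frac{6643650877}{73176} \approx 90790.0$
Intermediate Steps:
$S{\left(Y,A \right)} = -8$ ($S{\left(Y,A \right)} = -5 - 3 = -8$)
$u = - \frac{9147}{26788}$ ($u = \left(-9147\right) \frac{1}{26788} = - \frac{9147}{26788} \approx -0.34146$)
$- \frac{36199}{S{\left(49,-166 \right)}} - \frac{29456}{u} = - \frac{36199}{-8} - \frac{29456}{- \frac{9147}{26788}} = \left(-36199\right) \left(- \frac{1}{8}\right) - - \frac{789067328}{9147} = \frac{36199}{8} + \frac{789067328}{9147} = \frac{6643650877}{73176}$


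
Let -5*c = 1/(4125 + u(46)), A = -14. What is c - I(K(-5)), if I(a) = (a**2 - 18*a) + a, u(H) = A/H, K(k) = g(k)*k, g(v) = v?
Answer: -94868023/474340 ≈ -200.00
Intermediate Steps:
K(k) = k**2 (K(k) = k*k = k**2)
u(H) = -14/H
I(a) = a**2 - 17*a
c = -23/474340 (c = -1/(5*(4125 - 14/46)) = -1/(5*(4125 - 14*1/46)) = -1/(5*(4125 - 7/23)) = -1/(5*94868/23) = -1/5*23/94868 = -23/474340 ≈ -4.8488e-5)
c - I(K(-5)) = -23/474340 - (-5)**2*(-17 + (-5)**2) = -23/474340 - 25*(-17 + 25) = -23/474340 - 25*8 = -23/474340 - 1*200 = -23/474340 - 200 = -94868023/474340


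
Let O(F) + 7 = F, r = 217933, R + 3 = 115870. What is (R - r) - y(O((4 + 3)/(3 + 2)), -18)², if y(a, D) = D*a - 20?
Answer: -2714866/25 ≈ -1.0859e+5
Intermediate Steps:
R = 115867 (R = -3 + 115870 = 115867)
O(F) = -7 + F
y(a, D) = -20 + D*a
(R - r) - y(O((4 + 3)/(3 + 2)), -18)² = (115867 - 1*217933) - (-20 - 18*(-7 + (4 + 3)/(3 + 2)))² = (115867 - 217933) - (-20 - 18*(-7 + 7/5))² = -102066 - (-20 - 18*(-7 + 7*(⅕)))² = -102066 - (-20 - 18*(-7 + 7/5))² = -102066 - (-20 - 18*(-28/5))² = -102066 - (-20 + 504/5)² = -102066 - (404/5)² = -102066 - 1*163216/25 = -102066 - 163216/25 = -2714866/25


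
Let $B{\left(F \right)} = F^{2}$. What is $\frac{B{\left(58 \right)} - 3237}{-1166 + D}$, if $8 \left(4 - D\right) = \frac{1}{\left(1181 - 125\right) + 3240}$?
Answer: $- \frac{4364736}{39935617} \approx -0.10929$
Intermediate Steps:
$D = \frac{137471}{34368}$ ($D = 4 - \frac{1}{8 \left(\left(1181 - 125\right) + 3240\right)} = 4 - \frac{1}{8 \left(1056 + 3240\right)} = 4 - \frac{1}{8 \cdot 4296} = 4 - \frac{1}{34368} = \frac{137471}{34368} \approx 4.0$)
$\frac{B{\left(58 \right)} - 3237}{-1166 + D} = \frac{58^{2} - 3237}{-1166 + \frac{137471}{34368}} = \frac{3364 - 3237}{- \frac{39935617}{34368}} = 127 \left(- \frac{34368}{39935617}\right) = - \frac{4364736}{39935617}$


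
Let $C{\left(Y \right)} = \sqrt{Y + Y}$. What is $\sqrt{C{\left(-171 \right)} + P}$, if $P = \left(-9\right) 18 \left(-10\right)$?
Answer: $\sqrt{1620 + 3 i \sqrt{38}} \approx 40.25 + 0.2297 i$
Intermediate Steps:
$P = 1620$ ($P = \left(-162\right) \left(-10\right) = 1620$)
$C{\left(Y \right)} = \sqrt{2} \sqrt{Y}$ ($C{\left(Y \right)} = \sqrt{2 Y} = \sqrt{2} \sqrt{Y}$)
$\sqrt{C{\left(-171 \right)} + P} = \sqrt{\sqrt{2} \sqrt{-171} + 1620} = \sqrt{\sqrt{2} \cdot 3 i \sqrt{19} + 1620} = \sqrt{3 i \sqrt{38} + 1620} = \sqrt{1620 + 3 i \sqrt{38}}$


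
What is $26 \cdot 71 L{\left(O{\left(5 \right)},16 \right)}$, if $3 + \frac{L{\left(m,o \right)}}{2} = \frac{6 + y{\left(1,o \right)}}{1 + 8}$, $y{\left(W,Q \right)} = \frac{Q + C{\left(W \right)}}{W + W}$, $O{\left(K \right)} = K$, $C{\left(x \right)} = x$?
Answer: $- \frac{46150}{9} \approx -5127.8$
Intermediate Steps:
$y{\left(W,Q \right)} = \frac{Q + W}{2 W}$ ($y{\left(W,Q \right)} = \frac{Q + W}{W + W} = \frac{Q + W}{2 W}$)
$L{\left(m,o \right)} = - \frac{41}{9} + \frac{o}{9}$ ($L{\left(m,o \right)} = -6 + 2 \frac{6 + \frac{o + 1}{2 \cdot 1}}{1 + 8} = -6 + 2 \frac{6 + \frac{1}{2} \cdot 1 \left(1 + o\right)}{9} = -6 + 2 \left(6 + \left(\frac{1}{2} + \frac{o}{2}\right)\right) \frac{1}{9} = -6 + 2 \left(\frac{13}{2} + \frac{o}{2}\right) \frac{1}{9} = -6 + 2 \left(\frac{13}{18} + \frac{o}{18}\right) = -6 + \left(\frac{13}{9} + \frac{o}{9}\right) = - \frac{41}{9} + \frac{o}{9}$)
$26 \cdot 71 L{\left(O{\left(5 \right)},16 \right)} = 26 \cdot 71 \left(- \frac{41}{9} + \frac{1}{9} \cdot 16\right) = 1846 \left(- \frac{41}{9} + \frac{16}{9}\right) = 1846 \left(- \frac{25}{9}\right) = - \frac{46150}{9}$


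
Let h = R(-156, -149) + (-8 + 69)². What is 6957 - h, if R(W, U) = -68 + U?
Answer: 3453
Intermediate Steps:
h = 3504 (h = (-68 - 149) + (-8 + 69)² = -217 + 61² = -217 + 3721 = 3504)
6957 - h = 6957 - 1*3504 = 6957 - 3504 = 3453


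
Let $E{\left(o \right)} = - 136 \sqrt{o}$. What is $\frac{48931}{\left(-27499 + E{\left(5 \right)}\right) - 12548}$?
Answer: $- \frac{1959539757}{1603669729} + \frac{6654616 \sqrt{5}}{1603669729} \approx -1.2126$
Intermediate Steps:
$\frac{48931}{\left(-27499 + E{\left(5 \right)}\right) - 12548} = \frac{48931}{\left(-27499 - 136 \sqrt{5}\right) - 12548} = \frac{48931}{-40047 - 136 \sqrt{5}}$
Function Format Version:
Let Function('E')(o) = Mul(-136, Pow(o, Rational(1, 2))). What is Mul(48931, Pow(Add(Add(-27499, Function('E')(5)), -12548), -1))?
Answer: Add(Rational(-1959539757, 1603669729), Mul(Rational(6654616, 1603669729), Pow(5, Rational(1, 2)))) ≈ -1.2126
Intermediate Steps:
Mul(48931, Pow(Add(Add(-27499, Function('E')(5)), -12548), -1)) = Mul(48931, Pow(Add(Add(-27499, Mul(-136, Pow(5, Rational(1, 2)))), -12548), -1)) = Mul(48931, Pow(Add(-40047, Mul(-136, Pow(5, Rational(1, 2)))), -1))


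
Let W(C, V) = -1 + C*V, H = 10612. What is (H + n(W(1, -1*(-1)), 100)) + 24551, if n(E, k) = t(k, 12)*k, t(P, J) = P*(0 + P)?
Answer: 1035163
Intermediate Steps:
t(P, J) = P**2 (t(P, J) = P*P = P**2)
n(E, k) = k**3 (n(E, k) = k**2*k = k**3)
(H + n(W(1, -1*(-1)), 100)) + 24551 = (10612 + 100**3) + 24551 = (10612 + 1000000) + 24551 = 1010612 + 24551 = 1035163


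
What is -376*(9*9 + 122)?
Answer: -76328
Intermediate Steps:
-376*(9*9 + 122) = -376*(81 + 122) = -376*203 = -76328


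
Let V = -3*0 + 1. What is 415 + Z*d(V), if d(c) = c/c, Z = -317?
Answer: 98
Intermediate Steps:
V = 1 (V = 0 + 1 = 1)
d(c) = 1
415 + Z*d(V) = 415 - 317*1 = 415 - 317 = 98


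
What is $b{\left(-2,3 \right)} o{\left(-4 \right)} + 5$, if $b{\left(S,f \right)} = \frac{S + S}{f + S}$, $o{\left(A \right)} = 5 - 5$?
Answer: $5$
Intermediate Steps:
$o{\left(A \right)} = 0$ ($o{\left(A \right)} = 5 - 5 = 0$)
$b{\left(S,f \right)} = \frac{2 S}{S + f}$
$b{\left(-2,3 \right)} o{\left(-4 \right)} + 5 = 2 \left(-2\right) \frac{1}{-2 + 3} \cdot 0 + 5 = 2 \left(-2\right) 1^{-1} \cdot 0 + 5 = 2 \left(-2\right) 1 \cdot 0 + 5 = \left(-4\right) 0 + 5 = 0 + 5 = 5$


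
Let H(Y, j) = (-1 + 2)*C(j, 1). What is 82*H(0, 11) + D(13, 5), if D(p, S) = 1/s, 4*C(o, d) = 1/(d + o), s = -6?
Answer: 37/24 ≈ 1.5417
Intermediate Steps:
C(o, d) = 1/(4*(d + o))
D(p, S) = -⅙ (D(p, S) = 1/(-6) = -⅙)
H(Y, j) = 1/(4*(1 + j)) (H(Y, j) = (-1 + 2)*(1/(4*(1 + j))) = 1*(1/(4*(1 + j))) = 1/(4*(1 + j)))
82*H(0, 11) + D(13, 5) = 82*(1/(4*(1 + 11))) - ⅙ = 82*((¼)/12) - ⅙ = 82*((¼)*(1/12)) - ⅙ = 82*(1/48) - ⅙ = 41/24 - ⅙ = 37/24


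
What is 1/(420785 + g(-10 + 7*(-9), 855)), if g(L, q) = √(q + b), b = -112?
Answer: 420785/177060015482 - √743/177060015482 ≈ 2.3764e-6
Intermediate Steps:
g(L, q) = √(-112 + q) (g(L, q) = √(q - 112) = √(-112 + q))
1/(420785 + g(-10 + 7*(-9), 855)) = 1/(420785 + √(-112 + 855)) = 1/(420785 + √743)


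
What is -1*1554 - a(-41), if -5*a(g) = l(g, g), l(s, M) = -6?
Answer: -7776/5 ≈ -1555.2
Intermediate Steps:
a(g) = 6/5 (a(g) = -⅕*(-6) = 6/5)
-1*1554 - a(-41) = -1*1554 - 1*6/5 = -1554 - 6/5 = -7776/5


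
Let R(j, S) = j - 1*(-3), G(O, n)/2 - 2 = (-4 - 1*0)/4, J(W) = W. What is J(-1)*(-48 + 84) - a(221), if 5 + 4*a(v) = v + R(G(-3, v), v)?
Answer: -365/4 ≈ -91.250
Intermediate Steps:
G(O, n) = 2 (G(O, n) = 4 + 2*((-4 - 1*0)/4) = 4 + 2*((-4 + 0)*(1/4)) = 4 + 2*(-4*1/4) = 4 + 2*(-1) = 4 - 2 = 2)
R(j, S) = 3 + j (R(j, S) = j + 3 = 3 + j)
a(v) = v/4 (a(v) = -5/4 + (v + (3 + 2))/4 = -5/4 + (v + 5)/4 = -5/4 + (5 + v)/4 = -5/4 + (5/4 + v/4) = v/4)
J(-1)*(-48 + 84) - a(221) = -(-48 + 84) - 221/4 = -1*36 - 1*221/4 = -36 - 221/4 = -365/4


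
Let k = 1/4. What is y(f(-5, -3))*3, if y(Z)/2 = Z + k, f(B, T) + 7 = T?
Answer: -117/2 ≈ -58.500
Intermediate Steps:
k = ¼ ≈ 0.25000
f(B, T) = -7 + T
y(Z) = ½ + 2*Z (y(Z) = 2*(Z + ¼) = 2*(¼ + Z) = ½ + 2*Z)
y(f(-5, -3))*3 = (½ + 2*(-7 - 3))*3 = (½ + 2*(-10))*3 = (½ - 20)*3 = -39/2*3 = -117/2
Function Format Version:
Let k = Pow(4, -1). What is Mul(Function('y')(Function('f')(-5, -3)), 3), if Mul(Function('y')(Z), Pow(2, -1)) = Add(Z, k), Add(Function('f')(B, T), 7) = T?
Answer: Rational(-117, 2) ≈ -58.500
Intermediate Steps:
k = Rational(1, 4) ≈ 0.25000
Function('f')(B, T) = Add(-7, T)
Function('y')(Z) = Add(Rational(1, 2), Mul(2, Z)) (Function('y')(Z) = Mul(2, Add(Z, Rational(1, 4))) = Mul(2, Add(Rational(1, 4), Z)) = Add(Rational(1, 2), Mul(2, Z)))
Mul(Function('y')(Function('f')(-5, -3)), 3) = Mul(Add(Rational(1, 2), Mul(2, Add(-7, -3))), 3) = Mul(Add(Rational(1, 2), Mul(2, -10)), 3) = Mul(Add(Rational(1, 2), -20), 3) = Mul(Rational(-39, 2), 3) = Rational(-117, 2)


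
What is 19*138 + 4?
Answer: 2626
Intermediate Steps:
19*138 + 4 = 2622 + 4 = 2626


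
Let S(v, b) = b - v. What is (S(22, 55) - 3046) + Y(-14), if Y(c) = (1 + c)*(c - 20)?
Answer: -2571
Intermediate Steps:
Y(c) = (1 + c)*(-20 + c)
(S(22, 55) - 3046) + Y(-14) = ((55 - 1*22) - 3046) + (-20 + (-14)**2 - 19*(-14)) = ((55 - 22) - 3046) + (-20 + 196 + 266) = (33 - 3046) + 442 = -3013 + 442 = -2571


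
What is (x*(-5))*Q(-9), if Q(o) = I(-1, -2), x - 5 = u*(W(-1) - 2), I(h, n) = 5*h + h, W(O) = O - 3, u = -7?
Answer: 1410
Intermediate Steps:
W(O) = -3 + O
I(h, n) = 6*h
x = 47 (x = 5 - 7*((-3 - 1) - 2) = 5 - 7*(-4 - 2) = 5 - 7*(-6) = 5 + 42 = 47)
Q(o) = -6 (Q(o) = 6*(-1) = -6)
(x*(-5))*Q(-9) = (47*(-5))*(-6) = -235*(-6) = 1410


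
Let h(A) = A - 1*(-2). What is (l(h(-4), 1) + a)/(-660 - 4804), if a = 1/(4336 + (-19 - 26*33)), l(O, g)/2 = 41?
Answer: -283639/18899976 ≈ -0.015007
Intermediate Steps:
h(A) = 2 + A (h(A) = A + 2 = 2 + A)
l(O, g) = 82 (l(O, g) = 2*41 = 82)
a = 1/3459 (a = 1/(4336 + (-19 - 858)) = 1/(4336 - 877) = 1/3459 ≈ 0.00028910)
(l(h(-4), 1) + a)/(-660 - 4804) = (82 + 1/3459)/(-660 - 4804) = (283639/3459)/(-5464) = (283639/3459)*(-1/5464) = -283639/18899976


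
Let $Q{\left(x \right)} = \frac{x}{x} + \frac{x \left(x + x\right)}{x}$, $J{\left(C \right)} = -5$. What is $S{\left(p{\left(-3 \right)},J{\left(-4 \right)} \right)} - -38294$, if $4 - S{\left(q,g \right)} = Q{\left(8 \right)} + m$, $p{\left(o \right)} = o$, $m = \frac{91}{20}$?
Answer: $\frac{765529}{20} \approx 38276.0$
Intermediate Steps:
$m = \frac{91}{20}$ ($m = 91 \cdot \frac{1}{20} = \frac{91}{20} \approx 4.55$)
$Q{\left(x \right)} = 1 + 2 x$ ($Q{\left(x \right)} = 1 + \frac{x 2 x}{x} = 1 + \frac{2 x^{2}}{x} = 1 + 2 x$)
$S{\left(q,g \right)} = - \frac{351}{20}$ ($S{\left(q,g \right)} = 4 - \left(\left(1 + 2 \cdot 8\right) + \frac{91}{20}\right) = 4 - \left(\left(1 + 16\right) + \frac{91}{20}\right) = 4 - \left(17 + \frac{91}{20}\right) = 4 - \frac{431}{20} = - \frac{351}{20}$)
$S{\left(p{\left(-3 \right)},J{\left(-4 \right)} \right)} - -38294 = - \frac{351}{20} - -38294 = - \frac{351}{20} + 38294 = \frac{765529}{20}$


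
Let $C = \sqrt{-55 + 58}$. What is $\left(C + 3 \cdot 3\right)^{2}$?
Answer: $\left(9 + \sqrt{3}\right)^{2} \approx 115.18$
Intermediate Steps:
$C = \sqrt{3} \approx 1.732$
$\left(C + 3 \cdot 3\right)^{2} = \left(\sqrt{3} + 3 \cdot 3\right)^{2} = \left(\sqrt{3} + 9\right)^{2} = \left(9 + \sqrt{3}\right)^{2}$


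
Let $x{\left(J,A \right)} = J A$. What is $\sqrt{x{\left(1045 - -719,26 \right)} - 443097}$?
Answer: $3 i \sqrt{44137} \approx 630.26 i$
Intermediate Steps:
$x{\left(J,A \right)} = A J$
$\sqrt{x{\left(1045 - -719,26 \right)} - 443097} = \sqrt{26 \left(1045 - -719\right) - 443097} = \sqrt{26 \left(1045 + 719\right) - 443097} = \sqrt{26 \cdot 1764 - 443097} = \sqrt{45864 - 443097} = \sqrt{-397233} = 3 i \sqrt{44137}$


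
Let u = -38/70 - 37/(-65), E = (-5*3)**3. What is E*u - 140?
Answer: -20840/91 ≈ -229.01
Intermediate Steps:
E = -3375 (E = (-15)**3 = -3375)
u = 12/455 (u = -38*1/70 - 37*(-1/65) = -19/35 + 37/65 = 12/455 ≈ 0.026374)
E*u - 140 = -3375*12/455 - 140 = -8100/91 - 140 = -20840/91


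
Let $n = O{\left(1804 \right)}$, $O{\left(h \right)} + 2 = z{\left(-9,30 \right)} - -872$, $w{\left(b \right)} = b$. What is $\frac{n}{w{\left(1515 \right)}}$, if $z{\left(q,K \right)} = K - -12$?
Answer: $\frac{304}{505} \approx 0.60198$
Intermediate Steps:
$z{\left(q,K \right)} = 12 + K$ ($z{\left(q,K \right)} = K + 12 = 12 + K$)
$O{\left(h \right)} = 912$ ($O{\left(h \right)} = -2 + \left(\left(12 + 30\right) - -872\right) = -2 + \left(42 + 872\right) = -2 + 914 = 912$)
$n = 912$
$\frac{n}{w{\left(1515 \right)}} = \frac{912}{1515} = 912 \cdot \frac{1}{1515} = \frac{304}{505}$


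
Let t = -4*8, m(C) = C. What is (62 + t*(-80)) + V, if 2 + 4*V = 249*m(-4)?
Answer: 4745/2 ≈ 2372.5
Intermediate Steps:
t = -32
V = -499/2 (V = -1/2 + (249*(-4))/4 = -1/2 + (1/4)*(-996) = -1/2 - 249 = -499/2 ≈ -249.50)
(62 + t*(-80)) + V = (62 - 32*(-80)) - 499/2 = (62 + 2560) - 499/2 = 2622 - 499/2 = 4745/2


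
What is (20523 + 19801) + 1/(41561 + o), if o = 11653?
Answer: 2145801337/53214 ≈ 40324.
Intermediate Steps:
(20523 + 19801) + 1/(41561 + o) = (20523 + 19801) + 1/(41561 + 11653) = 40324 + 1/53214 = 2145801337/53214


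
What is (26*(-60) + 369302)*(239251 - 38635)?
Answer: 73774929072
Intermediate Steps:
(26*(-60) + 369302)*(239251 - 38635) = (-1560 + 369302)*200616 = 367742*200616 = 73774929072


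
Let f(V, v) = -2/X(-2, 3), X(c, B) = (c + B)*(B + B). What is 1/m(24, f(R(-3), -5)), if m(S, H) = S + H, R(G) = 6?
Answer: 3/71 ≈ 0.042253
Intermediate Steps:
X(c, B) = 2*B*(B + c) (X(c, B) = (B + c)*(2*B) = 2*B*(B + c))
f(V, v) = -1/3 (f(V, v) = -2*1/(6*(3 - 2)) = -2/(2*3*1) = -2/6 = -2*1/6 = -1/3)
m(S, H) = H + S
1/m(24, f(R(-3), -5)) = 1/(-1/3 + 24) = 1/(71/3) = 3/71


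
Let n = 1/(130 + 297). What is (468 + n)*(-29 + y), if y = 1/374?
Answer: -197021115/14518 ≈ -13571.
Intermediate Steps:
n = 1/427 ≈ 0.0023419
y = 1/374 ≈ 0.0026738
(468 + n)*(-29 + y) = (468 + 1/427)*(-29 + 1/374) = (199837/427)*(-10845/374) = -197021115/14518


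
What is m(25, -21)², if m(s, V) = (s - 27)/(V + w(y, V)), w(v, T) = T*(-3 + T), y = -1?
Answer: 4/233289 ≈ 1.7146e-5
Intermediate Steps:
m(s, V) = (-27 + s)/(V + V*(-3 + V)) (m(s, V) = (s - 27)/(V + V*(-3 + V)) = (-27 + s)/(V + V*(-3 + V)))
m(25, -21)² = ((-27 + 25)/((-21)*(-2 - 21)))² = (-1/21*(-2)/(-23))² = (-1/21*(-1/23)*(-2))² = (-2/483)² = 4/233289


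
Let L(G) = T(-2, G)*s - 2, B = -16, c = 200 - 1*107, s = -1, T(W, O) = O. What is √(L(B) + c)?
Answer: √107 ≈ 10.344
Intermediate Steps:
c = 93 (c = 200 - 107 = 93)
L(G) = -2 - G (L(G) = G*(-1) - 2 = -G - 2 = -2 - G)
√(L(B) + c) = √((-2 - 1*(-16)) + 93) = √((-2 + 16) + 93) = √(14 + 93) = √107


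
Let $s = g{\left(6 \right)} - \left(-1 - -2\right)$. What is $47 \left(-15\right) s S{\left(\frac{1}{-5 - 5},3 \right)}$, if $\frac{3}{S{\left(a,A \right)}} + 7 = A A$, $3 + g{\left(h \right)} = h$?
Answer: $-2115$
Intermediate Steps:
$g{\left(h \right)} = -3 + h$
$s = 2$ ($s = \left(-3 + 6\right) - \left(-1 - -2\right) = 3 - \left(-1 + 2\right) = 3 - 1 = 2$)
$S{\left(a,A \right)} = \frac{3}{-7 + A^{2}}$ ($S{\left(a,A \right)} = \frac{3}{-7 + A A} = \frac{3}{-7 + A^{2}}$)
$47 \left(-15\right) s S{\left(\frac{1}{-5 - 5},3 \right)} = 47 \left(-15\right) 2 \frac{3}{-7 + 3^{2}} = - 705 \cdot 2 \frac{3}{-7 + 9} = - 705 \cdot 2 \cdot \frac{3}{2} = \left(-705\right) 3 = -2115$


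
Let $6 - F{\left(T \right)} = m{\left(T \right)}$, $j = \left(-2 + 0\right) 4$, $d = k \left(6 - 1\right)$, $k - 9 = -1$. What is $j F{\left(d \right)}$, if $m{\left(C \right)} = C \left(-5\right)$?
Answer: $-1648$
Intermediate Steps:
$k = 8$ ($k = 9 - 1 = 8$)
$m{\left(C \right)} = - 5 C$
$d = 40$ ($d = 8 \left(6 - 1\right) = 8 \cdot 5 = 40$)
$j = -8$ ($j = \left(-2\right) 4 = -8$)
$F{\left(T \right)} = 6 + 5 T$ ($F{\left(T \right)} = 6 - - 5 T = 6 + 5 T$)
$j F{\left(d \right)} = - 8 \left(6 + 5 \cdot 40\right) = - 8 \left(6 + 200\right) = \left(-8\right) 206 = -1648$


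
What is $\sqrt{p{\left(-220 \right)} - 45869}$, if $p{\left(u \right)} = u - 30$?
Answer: $i \sqrt{46119} \approx 214.75 i$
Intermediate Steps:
$p{\left(u \right)} = -30 + u$
$\sqrt{p{\left(-220 \right)} - 45869} = \sqrt{\left(-30 - 220\right) - 45869} = \sqrt{-250 - 45869} = \sqrt{-46119} = i \sqrt{46119}$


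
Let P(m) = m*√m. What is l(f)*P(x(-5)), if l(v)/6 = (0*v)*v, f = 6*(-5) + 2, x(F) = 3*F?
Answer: 0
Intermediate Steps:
P(m) = m^(3/2)
f = -28 (f = -30 + 2 = -28)
l(v) = 0 (l(v) = 6*((0*v)*v) = 6*(0*v) = 6*0 = 0)
l(f)*P(x(-5)) = 0*(3*(-5))^(3/2) = 0*(-15)^(3/2) = 0*(-15*I*√15) = 0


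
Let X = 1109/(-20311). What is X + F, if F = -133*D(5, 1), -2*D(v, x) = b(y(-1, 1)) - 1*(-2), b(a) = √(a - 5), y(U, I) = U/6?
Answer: 2700254/20311 + 133*I*√186/12 ≈ 132.95 + 151.16*I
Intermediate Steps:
y(U, I) = U/6 (y(U, I) = U*(⅙) = U/6)
b(a) = √(-5 + a)
D(v, x) = -1 - I*√186/12 (D(v, x) = -(√(-5 + (⅙)*(-1)) - 1*(-2))/2 = -(√(-5 - ⅙) + 2)/2 = -(√(-31/6) + 2)/2 = -(I*√186/6 + 2)/2 = -(2 + I*√186/6)/2 = -1 - I*√186/12)
X = -1109/20311 (X = 1109*(-1/20311) = -1109/20311 ≈ -0.054601)
F = 133 + 133*I*√186/12 (F = -133*(-1 - I*√186/12) = 133 + 133*I*√186/12 ≈ 133.0 + 151.16*I)
X + F = -1109/20311 + (133 + 133*I*√186/12) = 2700254/20311 + 133*I*√186/12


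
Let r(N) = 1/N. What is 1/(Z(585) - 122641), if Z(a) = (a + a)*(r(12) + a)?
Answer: 2/1123813 ≈ 1.7797e-6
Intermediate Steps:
Z(a) = 2*a*(1/12 + a) (Z(a) = (a + a)*(1/12 + a) = (2*a)*(1/12 + a) = 2*a*(1/12 + a))
1/(Z(585) - 122641) = 1/((⅙)*585*(1 + 12*585) - 122641) = 1/((⅙)*585*(1 + 7020) - 122641) = 1/((⅙)*585*7021 - 122641) = 1/(1369095/2 - 122641) = 1/(1123813/2) = 2/1123813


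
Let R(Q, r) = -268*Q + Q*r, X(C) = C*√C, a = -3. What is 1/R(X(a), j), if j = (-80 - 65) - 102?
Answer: -I*√3/4635 ≈ -0.00037369*I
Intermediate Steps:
X(C) = C^(3/2)
j = -247 (j = -145 - 102 = -247)
1/R(X(a), j) = 1/((-3)^(3/2)*(-268 - 247)) = 1/(-3*I*√3*(-515)) = 1/(1545*I*√3) = -I*√3/4635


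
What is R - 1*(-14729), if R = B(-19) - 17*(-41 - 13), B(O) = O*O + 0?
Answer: 16008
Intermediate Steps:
B(O) = O**2 (B(O) = O**2 + 0 = O**2)
R = 1279 (R = (-19)**2 - 17*(-41 - 13) = 361 - 17*(-54) = 361 - 1*(-918) = 361 + 918 = 1279)
R - 1*(-14729) = 1279 - 1*(-14729) = 1279 + 14729 = 16008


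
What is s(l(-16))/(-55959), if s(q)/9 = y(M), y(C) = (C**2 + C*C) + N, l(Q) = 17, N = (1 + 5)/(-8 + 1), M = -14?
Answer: -8214/130571 ≈ -0.062908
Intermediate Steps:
N = -6/7 (N = 6/(-7) = 6*(-1/7) = -6/7 ≈ -0.85714)
y(C) = -6/7 + 2*C**2 (y(C) = (C**2 + C*C) - 6/7 = (C**2 + C**2) - 6/7 = 2*C**2 - 6/7 = -6/7 + 2*C**2)
s(q) = 24642/7 (s(q) = 9*(-6/7 + 2*(-14)**2) = 9*(-6/7 + 2*196) = 9*(-6/7 + 392) = 9*(2738/7) = 24642/7)
s(l(-16))/(-55959) = (24642/7)/(-55959) = (24642/7)*(-1/55959) = -8214/130571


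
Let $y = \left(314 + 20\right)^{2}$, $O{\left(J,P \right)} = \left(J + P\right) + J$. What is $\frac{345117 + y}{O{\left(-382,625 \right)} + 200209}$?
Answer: $\frac{456673}{200070} \approx 2.2826$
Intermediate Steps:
$O{\left(J,P \right)} = P + 2 J$
$y = 111556$ ($y = 334^{2} = 111556$)
$\frac{345117 + y}{O{\left(-382,625 \right)} + 200209} = \frac{345117 + 111556}{\left(625 + 2 \left(-382\right)\right) + 200209} = \frac{456673}{\left(625 - 764\right) + 200209} = \frac{456673}{-139 + 200209} = \frac{456673}{200070}$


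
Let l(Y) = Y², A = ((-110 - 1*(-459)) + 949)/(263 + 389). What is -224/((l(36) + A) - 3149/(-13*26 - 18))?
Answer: -12998272/75833097 ≈ -0.17141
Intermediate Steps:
A = 649/326 (A = ((-110 + 459) + 949)/652 = (349 + 949)*(1/652) = 1298*(1/652) = 649/326 ≈ 1.9908)
-224/((l(36) + A) - 3149/(-13*26 - 18)) = -224/((36² + 649/326) - 3149/(-13*26 - 18)) = -224/((1296 + 649/326) - 3149/(-338 - 18)) = -224/(423145/326 - 3149/(-356)) = -224/(423145/326 - 3149*(-1/356)) = -224/(423145/326 + 3149/356) = -224/(75833097/58028) = (58028/75833097)*(-224) = -12998272/75833097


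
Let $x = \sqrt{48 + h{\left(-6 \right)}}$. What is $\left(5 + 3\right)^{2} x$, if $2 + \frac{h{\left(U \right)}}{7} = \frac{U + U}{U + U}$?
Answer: $64 \sqrt{41} \approx 409.8$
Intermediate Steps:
$h{\left(U \right)} = -7$ ($h{\left(U \right)} = -14 + 7 \frac{U + U}{U + U} = -14 + 7 \frac{2 U}{2 U} = -14 + 7 \cdot 2 U \frac{1}{2 U} = -14 + 7 \cdot 1 = -14 + 7 = -7$)
$x = \sqrt{41}$ ($x = \sqrt{48 - 7} = \sqrt{41} \approx 6.4031$)
$\left(5 + 3\right)^{2} x = \left(5 + 3\right)^{2} \sqrt{41} = 8^{2} \sqrt{41} = 64 \sqrt{41}$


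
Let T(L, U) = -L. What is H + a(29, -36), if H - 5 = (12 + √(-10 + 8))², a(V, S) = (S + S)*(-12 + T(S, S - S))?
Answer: -1581 + 24*I*√2 ≈ -1581.0 + 33.941*I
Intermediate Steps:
a(V, S) = 2*S*(-12 - S) (a(V, S) = (S + S)*(-12 - S) = (2*S)*(-12 - S) = 2*S*(-12 - S))
H = 5 + (12 + I*√2)² (H = 5 + (12 + √(-10 + 8))² = 5 + (12 + √(-2))² = 5 + (12 + I*√2)² ≈ 147.0 + 33.941*I)
H + a(29, -36) = (147 + 24*I*√2) - 2*(-36)*(12 - 36) = (147 + 24*I*√2) - 2*(-36)*(-24) = (147 + 24*I*√2) - 1728 = -1581 + 24*I*√2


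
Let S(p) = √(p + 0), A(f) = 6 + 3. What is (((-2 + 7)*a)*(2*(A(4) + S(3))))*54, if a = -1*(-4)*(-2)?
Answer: -38880 - 4320*√3 ≈ -46362.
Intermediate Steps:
a = -8 (a = 4*(-2) = -8)
A(f) = 9
S(p) = √p
(((-2 + 7)*a)*(2*(A(4) + S(3))))*54 = (((-2 + 7)*(-8))*(2*(9 + √3)))*54 = ((5*(-8))*(18 + 2*√3))*54 = -40*(18 + 2*√3)*54 = (-720 - 80*√3)*54 = -38880 - 4320*√3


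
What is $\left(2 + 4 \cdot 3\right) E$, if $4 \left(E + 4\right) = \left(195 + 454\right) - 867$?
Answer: $-819$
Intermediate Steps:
$E = - \frac{117}{2}$ ($E = -4 + \frac{\left(195 + 454\right) - 867}{4} = -4 + \frac{649 - 867}{4} = -4 + \frac{1}{4} \left(-218\right) = -4 - \frac{109}{2} = - \frac{117}{2} \approx -58.5$)
$\left(2 + 4 \cdot 3\right) E = \left(2 + 4 \cdot 3\right) \left(- \frac{117}{2}\right) = \left(2 + 12\right) \left(- \frac{117}{2}\right) = 14 \left(- \frac{117}{2}\right) = -819$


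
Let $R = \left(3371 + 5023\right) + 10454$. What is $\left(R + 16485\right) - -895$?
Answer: $36228$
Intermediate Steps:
$R = 18848$ ($R = 8394 + 10454 = 18848$)
$\left(R + 16485\right) - -895 = \left(18848 + 16485\right) - -895 = 35333 + \left(-1194 + 2089\right) = 35333 + 895 = 36228$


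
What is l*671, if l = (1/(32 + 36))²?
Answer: 671/4624 ≈ 0.14511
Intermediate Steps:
l = 1/4624 (l = (1/68)² = 1/4624 ≈ 0.00021626)
l*671 = (1/4624)*671 = 671/4624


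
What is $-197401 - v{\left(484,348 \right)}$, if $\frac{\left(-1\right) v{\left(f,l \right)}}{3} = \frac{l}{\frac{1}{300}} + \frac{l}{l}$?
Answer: $115802$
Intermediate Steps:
$v{\left(f,l \right)} = -3 - 900 l$ ($v{\left(f,l \right)} = - 3 \left(\frac{l}{\frac{1}{300}} + \frac{l}{l}\right) = - 3 \left(l \frac{1}{\frac{1}{300}} + 1\right) = - 3 \left(l 300 + 1\right) = - 3 \left(300 l + 1\right) = - 3 \left(1 + 300 l\right) = -3 - 900 l$)
$-197401 - v{\left(484,348 \right)} = -197401 - \left(-3 - 313200\right) = -197401 - -313203 = -197401 + 313203 = 115802$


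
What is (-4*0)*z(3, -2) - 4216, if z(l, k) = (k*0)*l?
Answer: -4216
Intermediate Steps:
z(l, k) = 0 (z(l, k) = 0*l = 0)
(-4*0)*z(3, -2) - 4216 = -4*0*0 - 4216 = 0*0 - 4216 = 0 - 4216 = -4216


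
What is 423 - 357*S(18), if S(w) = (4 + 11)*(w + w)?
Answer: -192357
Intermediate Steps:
S(w) = 30*w (S(w) = 15*(2*w) = 30*w)
423 - 357*S(18) = 423 - 10710*18 = 423 - 357*540 = 423 - 192780 = -192357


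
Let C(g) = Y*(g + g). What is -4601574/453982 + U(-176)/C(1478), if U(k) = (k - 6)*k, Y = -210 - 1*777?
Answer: -239999382317/23652235209 ≈ -10.147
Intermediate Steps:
Y = -987 (Y = -210 - 777 = -987)
C(g) = -1974*g (C(g) = -987*(g + g) = -1974*g)
U(k) = k*(-6 + k) (U(k) = (-6 + k)*k = k*(-6 + k))
-4601574/453982 + U(-176)/C(1478) = -4601574/453982 + (-176*(-6 - 176))/((-1974*1478)) = -4601574*1/453982 - 176*(-182)/(-2917572) = -2300787/226991 + 32032*(-1/2917572) = -2300787/226991 - 1144/104199 = -239999382317/23652235209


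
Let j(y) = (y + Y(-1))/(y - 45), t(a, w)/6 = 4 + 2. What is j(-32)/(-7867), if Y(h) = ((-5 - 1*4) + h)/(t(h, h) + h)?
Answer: -226/4240313 ≈ -5.3298e-5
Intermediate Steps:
t(a, w) = 36 (t(a, w) = 6*(4 + 2) = 6*6 = 36)
Y(h) = (-9 + h)/(36 + h) (Y(h) = ((-5 - 1*4) + h)/(36 + h) = ((-5 - 4) + h)/(36 + h) = (-9 + h)/(36 + h))
j(y) = (-2/7 + y)/(-45 + y) (j(y) = (y + (-9 - 1)/(36 - 1))/(y - 45) = (y - 10/35)/(-45 + y) = (y + (1/35)*(-10))/(-45 + y) = (y - 2/7)/(-45 + y) = (-2/7 + y)/(-45 + y))
j(-32)/(-7867) = ((-2/7 - 32)/(-45 - 32))/(-7867) = (-226/7/(-77))*(-1/7867) = -1/77*(-226/7)*(-1/7867) = (226/539)*(-1/7867) = -226/4240313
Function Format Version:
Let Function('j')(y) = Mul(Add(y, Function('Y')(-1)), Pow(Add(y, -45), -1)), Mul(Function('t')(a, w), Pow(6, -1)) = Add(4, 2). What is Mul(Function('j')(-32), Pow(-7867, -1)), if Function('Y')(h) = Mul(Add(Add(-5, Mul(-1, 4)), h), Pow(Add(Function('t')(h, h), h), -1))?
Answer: Rational(-226, 4240313) ≈ -5.3298e-5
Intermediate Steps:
Function('t')(a, w) = 36 (Function('t')(a, w) = Mul(6, Add(4, 2)) = Mul(6, 6) = 36)
Function('Y')(h) = Mul(Pow(Add(36, h), -1), Add(-9, h)) (Function('Y')(h) = Mul(Add(Add(-5, Mul(-1, 4)), h), Pow(Add(36, h), -1)) = Mul(Add(Add(-5, -4), h), Pow(Add(36, h), -1)) = Mul(Add(-9, h), Pow(Add(36, h), -1)) = Mul(Pow(Add(36, h), -1), Add(-9, h)))
Function('j')(y) = Mul(Pow(Add(-45, y), -1), Add(Rational(-2, 7), y)) (Function('j')(y) = Mul(Add(y, Mul(Pow(Add(36, -1), -1), Add(-9, -1))), Pow(Add(y, -45), -1)) = Mul(Add(y, Mul(Pow(35, -1), -10)), Pow(Add(-45, y), -1)) = Mul(Add(y, Mul(Rational(1, 35), -10)), Pow(Add(-45, y), -1)) = Mul(Add(y, Rational(-2, 7)), Pow(Add(-45, y), -1)) = Mul(Add(Rational(-2, 7), y), Pow(Add(-45, y), -1)) = Mul(Pow(Add(-45, y), -1), Add(Rational(-2, 7), y)))
Mul(Function('j')(-32), Pow(-7867, -1)) = Mul(Mul(Pow(Add(-45, -32), -1), Add(Rational(-2, 7), -32)), Pow(-7867, -1)) = Mul(Mul(Pow(-77, -1), Rational(-226, 7)), Rational(-1, 7867)) = Mul(Mul(Rational(-1, 77), Rational(-226, 7)), Rational(-1, 7867)) = Mul(Rational(226, 539), Rational(-1, 7867)) = Rational(-226, 4240313)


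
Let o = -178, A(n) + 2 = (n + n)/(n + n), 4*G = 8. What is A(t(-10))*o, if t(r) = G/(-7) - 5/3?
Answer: 178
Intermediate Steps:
G = 2 (G = (¼)*8 = 2)
t(r) = -41/21 (t(r) = 2/(-7) - 5/3 = 2*(-⅐) - 5*⅓ = -2/7 - 5/3 = -41/21)
A(n) = -1 (A(n) = -2 + (n + n)/(n + n) = -2 + (2*n)/((2*n)) = -2 + (2*n)*(1/(2*n)) = -2 + 1 = -1)
A(t(-10))*o = -1*(-178) = 178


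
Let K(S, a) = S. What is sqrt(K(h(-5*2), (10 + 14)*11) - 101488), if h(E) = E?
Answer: I*sqrt(101498) ≈ 318.59*I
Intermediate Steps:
sqrt(K(h(-5*2), (10 + 14)*11) - 101488) = sqrt(-5*2 - 101488) = sqrt(-10 - 101488) = sqrt(-101498) = I*sqrt(101498)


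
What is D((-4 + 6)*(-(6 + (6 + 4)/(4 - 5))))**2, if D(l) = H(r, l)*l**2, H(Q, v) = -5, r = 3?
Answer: 102400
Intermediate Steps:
D(l) = -5*l**2
D((-4 + 6)*(-(6 + (6 + 4)/(4 - 5))))**2 = (-5*(-4 + 6)**2*(6 + (6 + 4)/(4 - 5))**2)**2 = (-5*4*(6 + 10/(-1))**2)**2 = (-5*4*(6 + 10*(-1))**2)**2 = (-5*4*(6 - 10)**2)**2 = (-5*(2*(-1*(-4)))**2)**2 = (-5*(2*4)**2)**2 = (-5*8**2)**2 = (-5*64)**2 = (-320)**2 = 102400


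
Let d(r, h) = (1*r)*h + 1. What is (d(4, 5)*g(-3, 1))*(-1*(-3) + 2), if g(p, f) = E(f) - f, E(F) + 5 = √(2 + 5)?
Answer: -630 + 105*√7 ≈ -352.20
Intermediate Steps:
E(F) = -5 + √7 (E(F) = -5 + √(2 + 5) = -5 + √7)
d(r, h) = 1 + h*r (d(r, h) = r*h + 1 = h*r + 1 = 1 + h*r)
g(p, f) = -5 + √7 - f (g(p, f) = (-5 + √7) - f = -5 + √7 - f)
(d(4, 5)*g(-3, 1))*(-1*(-3) + 2) = ((1 + 5*4)*(-5 + √7 - 1*1))*(-1*(-3) + 2) = ((1 + 20)*(-5 + √7 - 1))*(3 + 2) = (21*(-6 + √7))*5 = (-126 + 21*√7)*5 = -630 + 105*√7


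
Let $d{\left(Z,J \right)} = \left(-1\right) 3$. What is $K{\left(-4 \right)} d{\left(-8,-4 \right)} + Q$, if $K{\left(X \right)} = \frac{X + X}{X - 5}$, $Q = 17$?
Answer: $\frac{43}{3} \approx 14.333$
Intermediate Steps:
$d{\left(Z,J \right)} = -3$
$K{\left(X \right)} = \frac{2 X}{-5 + X}$
$K{\left(-4 \right)} d{\left(-8,-4 \right)} + Q = 2 \left(-4\right) \frac{1}{-5 - 4} \left(-3\right) + 17 = 2 \left(-4\right) \frac{1}{-9} \left(-3\right) + 17 = 2 \left(-4\right) \left(- \frac{1}{9}\right) \left(-3\right) + 17 = \frac{8}{9} \left(-3\right) + 17 = - \frac{8}{3} + 17 = \frac{43}{3}$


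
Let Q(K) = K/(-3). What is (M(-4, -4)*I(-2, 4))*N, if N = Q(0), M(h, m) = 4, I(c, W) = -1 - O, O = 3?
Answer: 0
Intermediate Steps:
I(c, W) = -4 (I(c, W) = -1 - 1*3 = -1 - 3 = -4)
Q(K) = -K/3 (Q(K) = K*(-1/3) = -K/3)
N = 0 (N = -1/3*0 = 0)
(M(-4, -4)*I(-2, 4))*N = (4*(-4))*0 = -16*0 = 0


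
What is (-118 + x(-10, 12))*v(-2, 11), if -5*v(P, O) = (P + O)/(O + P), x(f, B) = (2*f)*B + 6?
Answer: 352/5 ≈ 70.400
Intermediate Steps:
x(f, B) = 6 + 2*B*f (x(f, B) = 2*B*f + 6 = 6 + 2*B*f)
v(P, O) = -⅕ (v(P, O) = -(P + O)/(5*(O + P)) = -(O + P)/(5*(O + P)) = -⅕*1 = -⅕)
(-118 + x(-10, 12))*v(-2, 11) = (-118 + (6 + 2*12*(-10)))*(-⅕) = (-118 + (6 - 240))*(-⅕) = (-118 - 234)*(-⅕) = -352*(-⅕) = 352/5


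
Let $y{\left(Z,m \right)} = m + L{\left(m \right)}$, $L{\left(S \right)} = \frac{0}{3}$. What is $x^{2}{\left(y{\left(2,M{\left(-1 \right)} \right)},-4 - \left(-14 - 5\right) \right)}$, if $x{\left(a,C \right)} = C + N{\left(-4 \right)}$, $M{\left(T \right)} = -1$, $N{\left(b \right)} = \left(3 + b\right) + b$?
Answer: $100$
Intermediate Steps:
$N{\left(b \right)} = 3 + 2 b$
$L{\left(S \right)} = 0$ ($L{\left(S \right)} = 0 \cdot \frac{1}{3} = 0$)
$y{\left(Z,m \right)} = m$ ($y{\left(Z,m \right)} = m + 0 = m$)
$x{\left(a,C \right)} = -5 + C$ ($x{\left(a,C \right)} = C + \left(3 + 2 \left(-4\right)\right) = C + \left(3 - 8\right) = C - 5 = -5 + C$)
$x^{2}{\left(y{\left(2,M{\left(-1 \right)} \right)},-4 - \left(-14 - 5\right) \right)} = \left(-5 - -15\right)^{2} = \left(-5 + \left(-4 + 19\right)\right)^{2} = \left(-5 + 15\right)^{2} = 10^{2} = 100$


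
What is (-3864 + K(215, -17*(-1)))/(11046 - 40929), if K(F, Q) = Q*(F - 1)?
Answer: 226/29883 ≈ 0.0075628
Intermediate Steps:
K(F, Q) = Q*(-1 + F)
(-3864 + K(215, -17*(-1)))/(11046 - 40929) = (-3864 + (-17*(-1))*(-1 + 215))/(11046 - 40929) = (-3864 + 17*214)/(-29883) = (-3864 + 3638)*(-1/29883) = -226*(-1/29883) = 226/29883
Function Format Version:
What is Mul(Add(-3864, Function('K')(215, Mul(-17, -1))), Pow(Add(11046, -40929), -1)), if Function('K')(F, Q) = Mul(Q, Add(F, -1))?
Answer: Rational(226, 29883) ≈ 0.0075628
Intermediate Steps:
Function('K')(F, Q) = Mul(Q, Add(-1, F))
Mul(Add(-3864, Function('K')(215, Mul(-17, -1))), Pow(Add(11046, -40929), -1)) = Mul(Add(-3864, Mul(Mul(-17, -1), Add(-1, 215))), Pow(Add(11046, -40929), -1)) = Mul(Add(-3864, Mul(17, 214)), Pow(-29883, -1)) = Mul(Add(-3864, 3638), Rational(-1, 29883)) = Mul(-226, Rational(-1, 29883)) = Rational(226, 29883)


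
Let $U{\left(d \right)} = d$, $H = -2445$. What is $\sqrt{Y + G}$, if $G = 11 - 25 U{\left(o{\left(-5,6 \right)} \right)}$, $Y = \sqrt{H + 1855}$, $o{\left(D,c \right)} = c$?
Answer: $\sqrt{-139 + i \sqrt{590}} \approx 1.0262 + 11.834 i$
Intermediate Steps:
$Y = i \sqrt{590}$ ($Y = \sqrt{-2445 + 1855} = \sqrt{-590} = i \sqrt{590} \approx 24.29 i$)
$G = -139$ ($G = 11 - 150 = -139$)
$\sqrt{Y + G} = \sqrt{i \sqrt{590} - 139} = \sqrt{-139 + i \sqrt{590}}$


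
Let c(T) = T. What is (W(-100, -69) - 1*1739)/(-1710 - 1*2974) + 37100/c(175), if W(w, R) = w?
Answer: 994847/4684 ≈ 212.39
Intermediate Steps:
(W(-100, -69) - 1*1739)/(-1710 - 1*2974) + 37100/c(175) = (-100 - 1*1739)/(-1710 - 1*2974) + 37100/175 = (-100 - 1739)/(-1710 - 2974) + 37100*(1/175) = -1839/(-4684) + 212 = -1839*(-1/4684) + 212 = 1839/4684 + 212 = 994847/4684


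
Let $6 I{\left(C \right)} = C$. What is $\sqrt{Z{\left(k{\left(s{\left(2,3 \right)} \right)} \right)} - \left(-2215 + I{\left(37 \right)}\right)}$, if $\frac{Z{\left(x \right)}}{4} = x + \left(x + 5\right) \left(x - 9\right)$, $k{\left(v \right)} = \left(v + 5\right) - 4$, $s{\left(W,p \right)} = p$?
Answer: $\frac{\sqrt{73614}}{6} \approx 45.22$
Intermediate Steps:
$I{\left(C \right)} = \frac{C}{6}$
$k{\left(v \right)} = 1 + v$ ($k{\left(v \right)} = \left(5 + v\right) - 4 = 1 + v$)
$Z{\left(x \right)} = 4 x + 4 \left(-9 + x\right) \left(5 + x\right)$ ($Z{\left(x \right)} = 4 \left(x + \left(x + 5\right) \left(x - 9\right)\right) = 4 \left(x + \left(5 + x\right) \left(-9 + x\right)\right) = 4 \left(x + \left(-9 + x\right) \left(5 + x\right)\right) = 4 x + 4 \left(-9 + x\right) \left(5 + x\right)$)
$\sqrt{Z{\left(k{\left(s{\left(2,3 \right)} \right)} \right)} - \left(-2215 + I{\left(37 \right)}\right)} = \sqrt{\left(-180 - 12 \left(1 + 3\right) + 4 \left(1 + 3\right)^{2}\right) + \left(2215 - \frac{1}{6} \cdot 37\right)} = \sqrt{\left(-180 - 48 + 4 \cdot 4^{2}\right) + \left(2215 - \frac{37}{6}\right)} = \sqrt{\left(-180 - 48 + 4 \cdot 16\right) + \left(2215 - \frac{37}{6}\right)} = \sqrt{\left(-180 - 48 + 64\right) + \frac{13253}{6}} = \sqrt{-164 + \frac{13253}{6}} = \sqrt{\frac{12269}{6}} = \frac{\sqrt{73614}}{6}$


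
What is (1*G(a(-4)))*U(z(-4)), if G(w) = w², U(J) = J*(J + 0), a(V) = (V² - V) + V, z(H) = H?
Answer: 4096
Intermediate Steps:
a(V) = V²
U(J) = J² (U(J) = J*J = J²)
(1*G(a(-4)))*U(z(-4)) = (1*((-4)²)²)*(-4)² = (1*16²)*16 = (1*256)*16 = 256*16 = 4096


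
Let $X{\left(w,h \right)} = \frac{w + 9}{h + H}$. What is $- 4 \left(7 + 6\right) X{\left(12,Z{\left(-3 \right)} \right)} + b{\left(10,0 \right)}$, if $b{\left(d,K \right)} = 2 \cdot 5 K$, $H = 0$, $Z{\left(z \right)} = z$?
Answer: $364$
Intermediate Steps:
$X{\left(w,h \right)} = \frac{9 + w}{h}$ ($X{\left(w,h \right)} = \frac{w + 9}{h + 0} = \frac{9 + w}{h}$)
$b{\left(d,K \right)} = 10 K$
$- 4 \left(7 + 6\right) X{\left(12,Z{\left(-3 \right)} \right)} + b{\left(10,0 \right)} = - 4 \left(7 + 6\right) \frac{9 + 12}{-3} + 10 \cdot 0 = \left(-4\right) 13 \left(\left(- \frac{1}{3}\right) 21\right) + 0 = \left(-52\right) \left(-7\right) + 0 = 364 + 0 = 364$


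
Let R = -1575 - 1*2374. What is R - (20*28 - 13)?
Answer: -4496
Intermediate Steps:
R = -3949 (R = -1575 - 2374 = -3949)
R - (20*28 - 13) = -3949 - (20*28 - 13) = -3949 - (560 - 13) = -3949 - 1*547 = -3949 - 547 = -4496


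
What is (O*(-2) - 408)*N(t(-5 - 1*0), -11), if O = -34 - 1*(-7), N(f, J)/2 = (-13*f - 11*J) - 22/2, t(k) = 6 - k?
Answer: 23364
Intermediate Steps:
N(f, J) = -22 - 26*f - 22*J (N(f, J) = 2*((-13*f - 11*J) - 22/2) = 2*((-13*f - 11*J) - 22*½) = 2*((-13*f - 11*J) - 11) = 2*(-11 - 13*f - 11*J) = -22 - 26*f - 22*J)
O = -27 (O = -34 + 7 = -27)
(O*(-2) - 408)*N(t(-5 - 1*0), -11) = (-27*(-2) - 408)*(-22 - 26*(6 - (-5 - 1*0)) - 22*(-11)) = (54 - 408)*(-22 - 26*(6 - (-5 + 0)) + 242) = -354*(-22 - 26*(6 - 1*(-5)) + 242) = -354*(-22 - 26*(6 + 5) + 242) = -354*(-22 - 26*11 + 242) = -354*(-22 - 286 + 242) = -354*(-66) = 23364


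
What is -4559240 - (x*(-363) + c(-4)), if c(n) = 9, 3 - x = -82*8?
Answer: -4320032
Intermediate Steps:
x = 659 (x = 3 - (-82)*8 = 3 - 1*(-656) = 3 + 656 = 659)
-4559240 - (x*(-363) + c(-4)) = -4559240 - (659*(-363) + 9) = -4559240 - (-239217 + 9) = -4559240 - 1*(-239208) = -4559240 + 239208 = -4320032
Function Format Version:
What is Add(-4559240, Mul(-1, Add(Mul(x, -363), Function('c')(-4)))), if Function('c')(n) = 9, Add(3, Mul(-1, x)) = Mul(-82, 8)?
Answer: -4320032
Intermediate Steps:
x = 659 (x = Add(3, Mul(-1, Mul(-82, 8))) = Add(3, Mul(-1, -656)) = Add(3, 656) = 659)
Add(-4559240, Mul(-1, Add(Mul(x, -363), Function('c')(-4)))) = Add(-4559240, Mul(-1, Add(Mul(659, -363), 9))) = Add(-4559240, Mul(-1, Add(-239217, 9))) = Add(-4559240, Mul(-1, -239208)) = Add(-4559240, 239208) = -4320032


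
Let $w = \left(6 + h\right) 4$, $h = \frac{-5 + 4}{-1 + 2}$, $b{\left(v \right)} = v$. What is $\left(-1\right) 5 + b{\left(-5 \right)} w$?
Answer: $-105$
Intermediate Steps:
$h = -1$ ($h = - 1^{-1} = \left(-1\right) 1 = -1$)
$w = 20$ ($w = \left(6 - 1\right) 4 = 5 \cdot 4 = 20$)
$\left(-1\right) 5 + b{\left(-5 \right)} w = \left(-1\right) 5 - 100 = -5 - 100 = -105$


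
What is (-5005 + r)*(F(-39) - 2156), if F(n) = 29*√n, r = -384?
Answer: 11618684 - 156281*I*√39 ≈ 1.1619e+7 - 9.7598e+5*I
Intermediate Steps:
(-5005 + r)*(F(-39) - 2156) = (-5005 - 384)*(29*√(-39) - 2156) = -5389*(29*(I*√39) - 2156) = -5389*(29*I*√39 - 2156) = -5389*(-2156 + 29*I*√39) = 11618684 - 156281*I*√39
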